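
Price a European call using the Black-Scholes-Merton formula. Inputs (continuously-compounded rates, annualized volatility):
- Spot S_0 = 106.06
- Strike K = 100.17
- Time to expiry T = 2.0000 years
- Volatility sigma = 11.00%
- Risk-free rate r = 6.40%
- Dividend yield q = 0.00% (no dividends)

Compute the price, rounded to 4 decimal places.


d1 = (ln(S/K) + (r - q + 0.5*sigma^2) * T) / (sigma * sqrt(T)) = 1.26788250
d2 = d1 - sigma * sqrt(T) = 1.11231901
exp(-rT) = 0.87985338; exp(-qT) = 1.00000000
C = S_0 * exp(-qT) * N(d1) - K * exp(-rT) * N(d2)
N(d1) = 0.89758004; N(d2) = 0.86699949
C = 106.0600 * 1.00000000 * 0.89758004 - 100.1700 * 0.87985338 * 0.86699949 = 18.7844

Answer: Price = 18.7844


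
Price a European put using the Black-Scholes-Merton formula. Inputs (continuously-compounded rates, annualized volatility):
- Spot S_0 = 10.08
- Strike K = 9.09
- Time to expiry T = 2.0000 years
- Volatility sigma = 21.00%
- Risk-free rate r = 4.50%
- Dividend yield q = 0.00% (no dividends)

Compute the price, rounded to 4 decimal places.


d1 = (ln(S/K) + (r - q + 0.5*sigma^2) * T) / (sigma * sqrt(T)) = 0.79963121
d2 = d1 - sigma * sqrt(T) = 0.50264637
exp(-rT) = 0.91393119; exp(-qT) = 1.00000000
P = K * exp(-rT) * N(-d2) - S_0 * exp(-qT) * N(-d1)
N(-d1) = 0.21196225; N(-d2) = 0.30760646
P = 9.0900 * 0.91393119 * 0.30760646 - 10.0800 * 1.00000000 * 0.21196225 = 0.4189

Answer: Price = 0.4189


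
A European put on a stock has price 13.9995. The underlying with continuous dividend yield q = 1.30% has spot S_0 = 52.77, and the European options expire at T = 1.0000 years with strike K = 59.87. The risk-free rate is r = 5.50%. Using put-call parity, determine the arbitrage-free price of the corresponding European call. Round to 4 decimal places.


Answer: Call price = 9.4219

Derivation:
Put-call parity: C - P = S_0 * exp(-qT) - K * exp(-rT).
S_0 * exp(-qT) = 52.7700 * 0.98708414 = 52.08842981
K * exp(-rT) = 59.8700 * 0.94648515 = 56.66606581
C = P + S*exp(-qT) - K*exp(-rT)
C = 13.9995 + 52.08842981 - 56.66606581 = 9.4219


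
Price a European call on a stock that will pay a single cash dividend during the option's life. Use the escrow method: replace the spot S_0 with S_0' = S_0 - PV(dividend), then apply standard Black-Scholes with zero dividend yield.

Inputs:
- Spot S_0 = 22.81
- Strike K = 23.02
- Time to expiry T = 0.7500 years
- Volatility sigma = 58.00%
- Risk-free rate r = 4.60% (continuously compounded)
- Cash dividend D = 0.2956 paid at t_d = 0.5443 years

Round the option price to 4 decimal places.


Answer: Price = 4.5806

Derivation:
PV(D) = D * exp(-r * t_d) = 0.2956 * 0.97527305 = 0.28829071
S_0' = S_0 - PV(D) = 22.8100 - 0.28829071 = 22.52170929
d1 = (ln(S_0'/K) + (r + sigma^2/2)*T) / (sigma*sqrt(T)) = 0.27626469
d2 = d1 - sigma*sqrt(T) = -0.22603005
exp(-rT) = 0.96608834
N(d1) = 0.60882761; N(d2) = 0.41058903
C = S_0' * N(d1) - K * exp(-rT) * N(d2) = 22.52170929 * 0.60882761 - 23.0200 * 0.96608834 * 0.41058903 = 4.5806


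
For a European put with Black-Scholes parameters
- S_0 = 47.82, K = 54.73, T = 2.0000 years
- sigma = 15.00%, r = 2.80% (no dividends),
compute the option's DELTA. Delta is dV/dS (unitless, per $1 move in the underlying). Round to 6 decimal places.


Answer: Delta = -0.604955

Derivation:
d1 = -0.2661929081; d2 = -0.4783249425
phi(d1) = 0.3850554745; exp(-qT) = 1.0000000000; exp(-rT) = 0.9455391359
N(-d1) = 0.6049546777
Delta = -exp(-qT) * N(-d1) = -1.0000000000 * 0.6049546777 = -0.604955


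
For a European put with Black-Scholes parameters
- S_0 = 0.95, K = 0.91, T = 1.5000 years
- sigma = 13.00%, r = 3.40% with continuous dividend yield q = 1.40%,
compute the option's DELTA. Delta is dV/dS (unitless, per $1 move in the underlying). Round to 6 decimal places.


d1 = 0.5382118418; d2 = 0.3789950085
phi(d1) = 0.3451505686; exp(-qT) = 0.9792189646; exp(-rT) = 0.9502786705
N(-d1) = 0.2952154028
Delta = -exp(-qT) * N(-d1) = -0.9792189646 * 0.2952154028 = -0.289081

Answer: Delta = -0.289081


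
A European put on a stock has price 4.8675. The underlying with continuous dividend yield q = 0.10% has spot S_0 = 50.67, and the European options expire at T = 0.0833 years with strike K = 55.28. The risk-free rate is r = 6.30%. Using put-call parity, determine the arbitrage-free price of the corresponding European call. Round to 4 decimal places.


Put-call parity: C - P = S_0 * exp(-qT) - K * exp(-rT).
S_0 * exp(-qT) = 50.6700 * 0.99991670 = 50.66577936
K * exp(-rT) = 55.2800 * 0.99476585 = 54.99065598
C = P + S*exp(-qT) - K*exp(-rT)
C = 4.8675 + 50.66577936 - 54.99065598 = 0.5426

Answer: Call price = 0.5426


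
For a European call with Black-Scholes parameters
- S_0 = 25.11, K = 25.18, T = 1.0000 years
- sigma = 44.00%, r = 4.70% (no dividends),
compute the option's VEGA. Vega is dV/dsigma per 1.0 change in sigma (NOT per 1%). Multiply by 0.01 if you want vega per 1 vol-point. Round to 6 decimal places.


Answer: Vega = 9.515959

Derivation:
d1 = 0.3204912376; d2 = -0.1195087624
phi(d1) = 0.3789709030; exp(-qT) = 1.0000000000; exp(-rT) = 0.9540873976
Vega = S * exp(-qT) * phi(d1) * sqrt(T) = 25.1100 * 1.0000000000 * 0.3789709030 * 1.0000000000 = 9.515959


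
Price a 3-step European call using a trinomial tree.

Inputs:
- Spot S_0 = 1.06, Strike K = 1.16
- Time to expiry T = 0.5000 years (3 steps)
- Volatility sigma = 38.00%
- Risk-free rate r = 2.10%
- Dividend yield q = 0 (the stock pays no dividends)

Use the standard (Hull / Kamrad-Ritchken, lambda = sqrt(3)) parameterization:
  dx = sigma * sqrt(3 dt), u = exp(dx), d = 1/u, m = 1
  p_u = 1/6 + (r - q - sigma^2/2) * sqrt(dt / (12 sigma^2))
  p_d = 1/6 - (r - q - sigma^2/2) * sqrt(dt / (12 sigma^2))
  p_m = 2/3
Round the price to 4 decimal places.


dt = T/N = 0.166667; dx = sigma*sqrt(3*dt) = 0.268701
u = exp(dx) = 1.308263; d = 1/u = 0.764372
p_u = 0.150788, p_m = 0.666667, p_d = 0.182546
Discount per step: exp(-r*dt) = 0.996506
Stock lattice S(k, j) with j the centered position index:
  k=0: S(0,+0) = 1.0600
  k=1: S(1,-1) = 0.8102; S(1,+0) = 1.0600; S(1,+1) = 1.3868
  k=2: S(2,-2) = 0.6193; S(2,-1) = 0.8102; S(2,+0) = 1.0600; S(2,+1) = 1.3868; S(2,+2) = 1.8142
  k=3: S(3,-3) = 0.4734; S(3,-2) = 0.6193; S(3,-1) = 0.8102; S(3,+0) = 1.0600; S(3,+1) = 1.3868; S(3,+2) = 1.8142; S(3,+3) = 2.3735
Terminal payoffs V(N, j) = max(S_T - K, 0):
  V(3,-3) = 0.000000; V(3,-2) = 0.000000; V(3,-1) = 0.000000; V(3,+0) = 0.000000; V(3,+1) = 0.226759; V(3,+2) = 0.654246; V(3,+3) = 1.213512
Backward induction: V(k, j) = exp(-r*dt) * [p_u * V(k+1, j+1) + p_m * V(k+1, j) + p_d * V(k+1, j-1)]
  V(2,-2) = exp(-r*dt) * [p_u*0.000000 + p_m*0.000000 + p_d*0.000000] = 0.000000
  V(2,-1) = exp(-r*dt) * [p_u*0.000000 + p_m*0.000000 + p_d*0.000000] = 0.000000
  V(2,+0) = exp(-r*dt) * [p_u*0.226759 + p_m*0.000000 + p_d*0.000000] = 0.034073
  V(2,+1) = exp(-r*dt) * [p_u*0.654246 + p_m*0.226759 + p_d*0.000000] = 0.248952
  V(2,+2) = exp(-r*dt) * [p_u*1.213512 + p_m*0.654246 + p_d*0.226759] = 0.658233
  V(1,-1) = exp(-r*dt) * [p_u*0.034073 + p_m*0.000000 + p_d*0.000000] = 0.005120
  V(1,+0) = exp(-r*dt) * [p_u*0.248952 + p_m*0.034073 + p_d*0.000000] = 0.060044
  V(1,+1) = exp(-r*dt) * [p_u*0.658233 + p_m*0.248952 + p_d*0.034073] = 0.270493
  V(0,+0) = exp(-r*dt) * [p_u*0.270493 + p_m*0.060044 + p_d*0.005120] = 0.081465

Answer: Price = V(0,0) = 0.0815


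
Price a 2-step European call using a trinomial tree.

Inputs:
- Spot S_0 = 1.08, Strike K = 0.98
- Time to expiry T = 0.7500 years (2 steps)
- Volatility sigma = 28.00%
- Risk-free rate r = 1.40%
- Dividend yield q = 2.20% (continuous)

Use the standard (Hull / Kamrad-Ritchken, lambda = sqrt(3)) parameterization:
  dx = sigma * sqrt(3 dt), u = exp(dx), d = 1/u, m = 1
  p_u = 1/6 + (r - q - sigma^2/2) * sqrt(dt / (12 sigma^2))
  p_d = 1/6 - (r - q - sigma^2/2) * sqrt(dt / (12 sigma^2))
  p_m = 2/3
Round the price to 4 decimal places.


Answer: Price = V(0,0) = 0.1529

Derivation:
dt = T/N = 0.375000; dx = sigma*sqrt(3*dt) = 0.296985
u = exp(dx) = 1.345795; d = 1/u = 0.743055
p_u = 0.136867, p_m = 0.666667, p_d = 0.196466
Discount per step: exp(-r*dt) = 0.994764
Stock lattice S(k, j) with j the centered position index:
  k=0: S(0,+0) = 1.0800
  k=1: S(1,-1) = 0.8025; S(1,+0) = 1.0800; S(1,+1) = 1.4535
  k=2: S(2,-2) = 0.5963; S(2,-1) = 0.8025; S(2,+0) = 1.0800; S(2,+1) = 1.4535; S(2,+2) = 1.9561
Terminal payoffs V(N, j) = max(S_T - K, 0):
  V(2,-2) = 0.000000; V(2,-1) = 0.000000; V(2,+0) = 0.100000; V(2,+1) = 0.473459; V(2,+2) = 0.976057
Backward induction: V(k, j) = exp(-r*dt) * [p_u * V(k+1, j+1) + p_m * V(k+1, j) + p_d * V(k+1, j-1)]
  V(1,-1) = exp(-r*dt) * [p_u*0.100000 + p_m*0.000000 + p_d*0.000000] = 0.013615
  V(1,+0) = exp(-r*dt) * [p_u*0.473459 + p_m*0.100000 + p_d*0.000000] = 0.130779
  V(1,+1) = exp(-r*dt) * [p_u*0.976057 + p_m*0.473459 + p_d*0.100000] = 0.466421
  V(0,+0) = exp(-r*dt) * [p_u*0.466421 + p_m*0.130779 + p_d*0.013615] = 0.152894


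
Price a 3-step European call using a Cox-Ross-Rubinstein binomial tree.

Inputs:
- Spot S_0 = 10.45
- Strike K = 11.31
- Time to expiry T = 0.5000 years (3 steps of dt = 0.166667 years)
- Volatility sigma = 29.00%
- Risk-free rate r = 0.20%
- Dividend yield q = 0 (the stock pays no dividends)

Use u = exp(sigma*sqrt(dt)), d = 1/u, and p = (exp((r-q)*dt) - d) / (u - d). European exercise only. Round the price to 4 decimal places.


Answer: Price = V(0,0) = 0.5372

Derivation:
dt = T/N = 0.166667
u = exp(sigma*sqrt(dt)) = 1.125685; d = 1/u = 0.888348
p = (exp((r-q)*dt) - d) / (u - d) = 0.471841
Discount per step: exp(-r*dt) = 0.999667
Stock lattice S(k, i) with i counting down-moves:
  k=0: S(0,0) = 10.4500
  k=1: S(1,0) = 11.7634; S(1,1) = 9.2832
  k=2: S(2,0) = 13.2419; S(2,1) = 10.4500; S(2,2) = 8.2467
  k=3: S(3,0) = 14.9062; S(3,1) = 11.7634; S(3,2) = 9.2832; S(3,3) = 7.3260
Terminal payoffs V(N, i) = max(S_T - K, 0):
  V(3,0) = 3.596211; V(3,1) = 0.453411; V(3,2) = 0.000000; V(3,3) = 0.000000
Backward induction: V(k, i) = exp(-r*dt) * [p * V(k+1, i) + (1-p) * V(k+1, i+1)].
  V(2,0) = exp(-r*dt) * [p*3.596211 + (1-p)*0.453411] = 1.935669
  V(2,1) = exp(-r*dt) * [p*0.453411 + (1-p)*0.000000] = 0.213867
  V(2,2) = exp(-r*dt) * [p*0.000000 + (1-p)*0.000000] = 0.000000
  V(1,0) = exp(-r*dt) * [p*1.935669 + (1-p)*0.213867] = 1.025942
  V(1,1) = exp(-r*dt) * [p*0.213867 + (1-p)*0.000000] = 0.100878
  V(0,0) = exp(-r*dt) * [p*1.025942 + (1-p)*0.100878] = 0.537182


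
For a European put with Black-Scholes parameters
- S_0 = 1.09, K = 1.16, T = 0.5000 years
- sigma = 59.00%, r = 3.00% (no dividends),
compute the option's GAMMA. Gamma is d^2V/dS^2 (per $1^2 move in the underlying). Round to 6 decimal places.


Answer: Gamma = 0.873317

Derivation:
d1 = 0.0953580023; d2 = -0.3218349986
phi(d1) = 0.3971325768; exp(-qT) = 1.0000000000; exp(-rT) = 0.9851119396
Gamma = exp(-qT) * phi(d1) / (S * sigma * sqrt(T)) = 1.0000000000 * 0.3971325768 / (1.0900 * 0.5900 * 0.7071067812) = 0.873317


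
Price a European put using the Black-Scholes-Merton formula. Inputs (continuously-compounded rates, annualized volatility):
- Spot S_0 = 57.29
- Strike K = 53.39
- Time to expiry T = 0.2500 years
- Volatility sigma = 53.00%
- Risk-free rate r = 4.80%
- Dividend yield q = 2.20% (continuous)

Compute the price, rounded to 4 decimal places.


d1 = (ln(S/K) + (r - q + 0.5*sigma^2) * T) / (sigma * sqrt(T)) = 0.42307595
d2 = d1 - sigma * sqrt(T) = 0.15807595
exp(-rT) = 0.98807171; exp(-qT) = 0.99451510
P = K * exp(-rT) * N(-d2) - S_0 * exp(-qT) * N(-d1)
N(-d1) = 0.33611993; N(-d2) = 0.43719848
P = 53.3900 * 0.98807171 * 0.43719848 - 57.2900 * 0.99451510 * 0.33611993 = 3.9129

Answer: Price = 3.9129


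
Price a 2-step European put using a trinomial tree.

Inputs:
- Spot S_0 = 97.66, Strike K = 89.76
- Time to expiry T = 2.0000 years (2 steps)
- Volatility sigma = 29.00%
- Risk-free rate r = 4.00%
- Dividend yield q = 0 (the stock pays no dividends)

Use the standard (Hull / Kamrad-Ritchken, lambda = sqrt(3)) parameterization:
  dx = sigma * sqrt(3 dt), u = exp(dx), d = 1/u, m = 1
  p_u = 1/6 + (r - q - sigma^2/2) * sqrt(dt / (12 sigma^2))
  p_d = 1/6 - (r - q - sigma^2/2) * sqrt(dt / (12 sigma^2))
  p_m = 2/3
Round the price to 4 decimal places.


Answer: Price = V(0,0) = 7.7856

Derivation:
dt = T/N = 1.000000; dx = sigma*sqrt(3*dt) = 0.502295
u = exp(dx) = 1.652509; d = 1/u = 0.605140
p_u = 0.164626, p_m = 0.666667, p_d = 0.168707
Discount per step: exp(-r*dt) = 0.960789
Stock lattice S(k, j) with j the centered position index:
  k=0: S(0,+0) = 97.6600
  k=1: S(1,-1) = 59.0980; S(1,+0) = 97.6600; S(1,+1) = 161.3840
  k=2: S(2,-2) = 35.7626; S(2,-1) = 59.0980; S(2,+0) = 97.6600; S(2,+1) = 161.3840; S(2,+2) = 266.6886
Terminal payoffs V(N, j) = max(K - S_T, 0):
  V(2,-2) = 53.997402; V(2,-1) = 30.661986; V(2,+0) = 0.000000; V(2,+1) = 0.000000; V(2,+2) = 0.000000
Backward induction: V(k, j) = exp(-r*dt) * [p_u * V(k+1, j+1) + p_m * V(k+1, j) + p_d * V(k+1, j-1)]
  V(1,-1) = exp(-r*dt) * [p_u*0.000000 + p_m*30.661986 + p_d*53.997402] = 28.392365
  V(1,+0) = exp(-r*dt) * [p_u*0.000000 + p_m*0.000000 + p_d*30.661986] = 4.970069
  V(1,+1) = exp(-r*dt) * [p_u*0.000000 + p_m*0.000000 + p_d*0.000000] = 0.000000
  V(0,+0) = exp(-r*dt) * [p_u*0.000000 + p_m*4.970069 + p_d*28.392365] = 7.785640


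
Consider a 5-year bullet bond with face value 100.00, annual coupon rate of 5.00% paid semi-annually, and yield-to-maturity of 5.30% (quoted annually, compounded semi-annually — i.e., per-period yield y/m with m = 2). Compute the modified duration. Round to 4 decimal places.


Coupon per period c = face * coupon_rate / m = 2.500000
Periods per year m = 2; per-period yield y/m = 0.026500
Number of cashflows N = 10
Cashflows (t years, CF_t, discount factor 1/(1+y/m)^(m*t), PV):
  t = 0.5000: CF_t = 2.500000, DF = 0.974184, PV = 2.435460
  t = 1.0000: CF_t = 2.500000, DF = 0.949035, PV = 2.372587
  t = 1.5000: CF_t = 2.500000, DF = 0.924535, PV = 2.311336
  t = 2.0000: CF_t = 2.500000, DF = 0.900667, PV = 2.251667
  t = 2.5000: CF_t = 2.500000, DF = 0.877415, PV = 2.193538
  t = 3.0000: CF_t = 2.500000, DF = 0.854764, PV = 2.136910
  t = 3.5000: CF_t = 2.500000, DF = 0.832698, PV = 2.081744
  t = 4.0000: CF_t = 2.500000, DF = 0.811201, PV = 2.028002
  t = 4.5000: CF_t = 2.500000, DF = 0.790259, PV = 1.975647
  t = 5.0000: CF_t = 102.500000, DF = 0.769858, PV = 78.910415
Price P = sum_t PV_t = 98.697308
First compute Macaulay numerator sum_t t * PV_t:
  t * PV_t at t = 0.5000: 1.217730
  t * PV_t at t = 1.0000: 2.372587
  t * PV_t at t = 1.5000: 3.467005
  t * PV_t at t = 2.0000: 4.503334
  t * PV_t at t = 2.5000: 5.483846
  t * PV_t at t = 3.0000: 6.410731
  t * PV_t at t = 3.5000: 7.286104
  t * PV_t at t = 4.0000: 8.112008
  t * PV_t at t = 4.5000: 8.890413
  t * PV_t at t = 5.0000: 394.552076
Macaulay duration D = 442.295834 / 98.697308 = 4.481336
Modified duration = D / (1 + y/m) = 4.481336 / (1 + 0.026500) = 4.365647

Answer: Modified duration = 4.3656


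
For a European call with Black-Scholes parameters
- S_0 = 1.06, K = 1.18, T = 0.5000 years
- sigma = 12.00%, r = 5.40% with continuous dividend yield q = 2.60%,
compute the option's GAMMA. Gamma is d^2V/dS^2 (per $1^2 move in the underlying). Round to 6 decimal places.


d1 = -1.0564827069; d2 = -1.1413355207
phi(d1) = 0.2283178851; exp(-qT) = 0.9870841350; exp(-rT) = 0.9733612415
Gamma = exp(-qT) * phi(d1) / (S * sigma * sqrt(T)) = 0.9870841350 * 0.2283178851 / (1.0600 * 0.1200 * 0.7071067812) = 2.505659

Answer: Gamma = 2.505659


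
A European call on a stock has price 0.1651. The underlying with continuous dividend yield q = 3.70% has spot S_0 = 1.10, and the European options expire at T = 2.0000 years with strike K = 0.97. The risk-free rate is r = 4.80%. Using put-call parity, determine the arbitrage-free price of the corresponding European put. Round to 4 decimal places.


Answer: Put price = 0.0248

Derivation:
Put-call parity: C - P = S_0 * exp(-qT) - K * exp(-rT).
S_0 * exp(-qT) = 1.1000 * 0.92867169 = 1.02153886
K * exp(-rT) = 0.9700 * 0.90846402 = 0.88121010
P = C - S*exp(-qT) + K*exp(-rT)
P = 0.1651 - 1.02153886 + 0.88121010 = 0.0248


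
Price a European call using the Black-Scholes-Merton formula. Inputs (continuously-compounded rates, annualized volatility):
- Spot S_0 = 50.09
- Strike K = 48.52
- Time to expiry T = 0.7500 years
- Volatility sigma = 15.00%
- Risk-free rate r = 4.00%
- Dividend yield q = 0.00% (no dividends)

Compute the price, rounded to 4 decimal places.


Answer: Price = 4.2976

Derivation:
d1 = (ln(S/K) + (r - q + 0.5*sigma^2) * T) / (sigma * sqrt(T)) = 0.54103727
d2 = d1 - sigma * sqrt(T) = 0.41113346
exp(-rT) = 0.97044553; exp(-qT) = 1.00000000
C = S_0 * exp(-qT) * N(d1) - K * exp(-rT) * N(d2)
N(d1) = 0.70575905; N(d2) = 0.65951266
C = 50.0900 * 1.00000000 * 0.70575905 - 48.5200 * 0.97044553 * 0.65951266 = 4.2976


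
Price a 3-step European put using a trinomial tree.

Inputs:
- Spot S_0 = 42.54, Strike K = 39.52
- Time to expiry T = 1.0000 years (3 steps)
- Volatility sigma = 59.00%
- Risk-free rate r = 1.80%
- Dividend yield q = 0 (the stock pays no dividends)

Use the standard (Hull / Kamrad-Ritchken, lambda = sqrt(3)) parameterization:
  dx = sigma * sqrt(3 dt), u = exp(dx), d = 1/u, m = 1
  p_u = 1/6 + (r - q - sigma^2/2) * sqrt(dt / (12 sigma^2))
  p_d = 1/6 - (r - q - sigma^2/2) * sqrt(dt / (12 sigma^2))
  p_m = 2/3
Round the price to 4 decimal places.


dt = T/N = 0.333333; dx = sigma*sqrt(3*dt) = 0.590000
u = exp(dx) = 1.803988; d = 1/u = 0.554327
p_u = 0.122585, p_m = 0.666667, p_d = 0.210749
Discount per step: exp(-r*dt) = 0.994018
Stock lattice S(k, j) with j the centered position index:
  k=0: S(0,+0) = 42.5400
  k=1: S(1,-1) = 23.5811; S(1,+0) = 42.5400; S(1,+1) = 76.7417
  k=2: S(2,-2) = 13.0716; S(2,-1) = 23.5811; S(2,+0) = 42.5400; S(2,+1) = 76.7417; S(2,+2) = 138.4411
  k=3: S(3,-3) = 7.2460; S(3,-2) = 13.0716; S(3,-1) = 23.5811; S(3,+0) = 42.5400; S(3,+1) = 76.7417; S(3,+2) = 138.4411; S(3,+3) = 249.7461
Terminal payoffs V(N, j) = max(K - S_T, 0):
  V(3,-3) = 32.274035; V(3,-2) = 26.448362; V(3,-1) = 15.938917; V(3,+0) = 0.000000; V(3,+1) = 0.000000; V(3,+2) = 0.000000; V(3,+3) = 0.000000
Backward induction: V(k, j) = exp(-r*dt) * [p_u * V(k+1, j+1) + p_m * V(k+1, j) + p_d * V(k+1, j-1)]
  V(2,-2) = exp(-r*dt) * [p_u*15.938917 + p_m*26.448362 + p_d*32.274035] = 26.229964
  V(2,-1) = exp(-r*dt) * [p_u*0.000000 + p_m*15.938917 + p_d*26.448362] = 16.102992
  V(2,+0) = exp(-r*dt) * [p_u*0.000000 + p_m*0.000000 + p_d*15.938917] = 3.339010
  V(2,+1) = exp(-r*dt) * [p_u*0.000000 + p_m*0.000000 + p_d*0.000000] = 0.000000
  V(2,+2) = exp(-r*dt) * [p_u*0.000000 + p_m*0.000000 + p_d*0.000000] = 0.000000
  V(1,-1) = exp(-r*dt) * [p_u*3.339010 + p_m*16.102992 + p_d*26.229964] = 16.572831
  V(1,+0) = exp(-r*dt) * [p_u*0.000000 + p_m*3.339010 + p_d*16.102992] = 5.586072
  V(1,+1) = exp(-r*dt) * [p_u*0.000000 + p_m*0.000000 + p_d*3.339010] = 0.699482
  V(0,+0) = exp(-r*dt) * [p_u*0.699482 + p_m*5.586072 + p_d*16.572831] = 7.258811

Answer: Price = V(0,0) = 7.2588


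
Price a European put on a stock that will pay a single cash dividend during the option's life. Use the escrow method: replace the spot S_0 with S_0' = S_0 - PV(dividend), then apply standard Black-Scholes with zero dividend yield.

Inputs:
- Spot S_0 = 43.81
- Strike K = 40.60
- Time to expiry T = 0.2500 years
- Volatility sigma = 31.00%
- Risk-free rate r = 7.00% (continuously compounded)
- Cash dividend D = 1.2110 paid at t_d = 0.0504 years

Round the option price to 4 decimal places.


Answer: Price = 1.4191

Derivation:
PV(D) = D * exp(-r * t_d) = 1.2110 * 0.99647822 = 1.20673512
S_0' = S_0 - PV(D) = 43.8100 - 1.20673512 = 42.60326488
d1 = (ln(S_0'/K) + (r + sigma^2/2)*T) / (sigma*sqrt(T)) = 0.50113112
d2 = d1 - sigma*sqrt(T) = 0.34613112
exp(-rT) = 0.98265224
N(-d1) = 0.30813942; N(-d2) = 0.36462209
P = K * exp(-rT) * N(-d2) - S_0' * N(-d1) = 40.6000 * 0.98265224 * 0.36462209 - 42.60326488 * 0.30813942 = 1.4191


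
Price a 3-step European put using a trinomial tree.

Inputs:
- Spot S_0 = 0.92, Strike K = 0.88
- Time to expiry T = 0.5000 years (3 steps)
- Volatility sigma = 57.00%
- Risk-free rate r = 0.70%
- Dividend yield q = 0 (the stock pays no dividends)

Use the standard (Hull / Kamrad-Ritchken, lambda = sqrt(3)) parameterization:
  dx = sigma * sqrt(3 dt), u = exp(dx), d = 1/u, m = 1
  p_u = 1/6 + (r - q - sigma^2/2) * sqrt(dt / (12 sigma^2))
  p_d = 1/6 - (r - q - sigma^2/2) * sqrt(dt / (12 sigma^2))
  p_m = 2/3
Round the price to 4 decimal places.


dt = T/N = 0.166667; dx = sigma*sqrt(3*dt) = 0.403051
u = exp(dx) = 1.496383; d = 1/u = 0.668278
p_u = 0.134526, p_m = 0.666667, p_d = 0.198807
Discount per step: exp(-r*dt) = 0.998834
Stock lattice S(k, j) with j the centered position index:
  k=0: S(0,+0) = 0.9200
  k=1: S(1,-1) = 0.6148; S(1,+0) = 0.9200; S(1,+1) = 1.3767
  k=2: S(2,-2) = 0.4109; S(2,-1) = 0.6148; S(2,+0) = 0.9200; S(2,+1) = 1.3767; S(2,+2) = 2.0600
  k=3: S(3,-3) = 0.2746; S(3,-2) = 0.4109; S(3,-1) = 0.6148; S(3,+0) = 0.9200; S(3,+1) = 1.3767; S(3,+2) = 2.0600; S(3,+3) = 3.0826
Terminal payoffs V(N, j) = max(K - S_T, 0):
  V(3,-3) = 0.605426; V(3,-2) = 0.469132; V(3,-1) = 0.265184; V(3,+0) = 0.000000; V(3,+1) = 0.000000; V(3,+2) = 0.000000; V(3,+3) = 0.000000
Backward induction: V(k, j) = exp(-r*dt) * [p_u * V(k+1, j+1) + p_m * V(k+1, j) + p_d * V(k+1, j-1)]
  V(2,-2) = exp(-r*dt) * [p_u*0.265184 + p_m*0.469132 + p_d*0.605426] = 0.468245
  V(2,-1) = exp(-r*dt) * [p_u*0.000000 + p_m*0.265184 + p_d*0.469132] = 0.269741
  V(2,+0) = exp(-r*dt) * [p_u*0.000000 + p_m*0.000000 + p_d*0.265184] = 0.052659
  V(2,+1) = exp(-r*dt) * [p_u*0.000000 + p_m*0.000000 + p_d*0.000000] = 0.000000
  V(2,+2) = exp(-r*dt) * [p_u*0.000000 + p_m*0.000000 + p_d*0.000000] = 0.000000
  V(1,-1) = exp(-r*dt) * [p_u*0.052659 + p_m*0.269741 + p_d*0.468245] = 0.279675
  V(1,+0) = exp(-r*dt) * [p_u*0.000000 + p_m*0.052659 + p_d*0.269741] = 0.088629
  V(1,+1) = exp(-r*dt) * [p_u*0.000000 + p_m*0.000000 + p_d*0.052659] = 0.010457
  V(0,+0) = exp(-r*dt) * [p_u*0.010457 + p_m*0.088629 + p_d*0.279675] = 0.115959

Answer: Price = V(0,0) = 0.1160


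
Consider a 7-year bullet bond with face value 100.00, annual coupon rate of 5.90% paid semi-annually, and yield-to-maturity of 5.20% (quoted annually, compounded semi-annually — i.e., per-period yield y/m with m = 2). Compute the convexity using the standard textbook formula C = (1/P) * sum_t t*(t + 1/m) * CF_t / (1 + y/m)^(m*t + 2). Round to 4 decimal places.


Answer: Convexity = 39.1962

Derivation:
Coupon per period c = face * coupon_rate / m = 2.950000
Periods per year m = 2; per-period yield y/m = 0.026000
Number of cashflows N = 14
Cashflows (t years, CF_t, discount factor 1/(1+y/m)^(m*t), PV):
  t = 0.5000: CF_t = 2.950000, DF = 0.974659, PV = 2.875244
  t = 1.0000: CF_t = 2.950000, DF = 0.949960, PV = 2.802382
  t = 1.5000: CF_t = 2.950000, DF = 0.925887, PV = 2.731366
  t = 2.0000: CF_t = 2.950000, DF = 0.902424, PV = 2.662150
  t = 2.5000: CF_t = 2.950000, DF = 0.879555, PV = 2.594688
  t = 3.0000: CF_t = 2.950000, DF = 0.857266, PV = 2.528936
  t = 3.5000: CF_t = 2.950000, DF = 0.835542, PV = 2.464850
  t = 4.0000: CF_t = 2.950000, DF = 0.814369, PV = 2.402388
  t = 4.5000: CF_t = 2.950000, DF = 0.793732, PV = 2.341509
  t = 5.0000: CF_t = 2.950000, DF = 0.773618, PV = 2.282172
  t = 5.5000: CF_t = 2.950000, DF = 0.754013, PV = 2.224339
  t = 6.0000: CF_t = 2.950000, DF = 0.734906, PV = 2.167972
  t = 6.5000: CF_t = 2.950000, DF = 0.716282, PV = 2.113033
  t = 7.0000: CF_t = 102.950000, DF = 0.698131, PV = 71.872591
Price P = sum_t PV_t = 104.063621
Convexity numerator sum_t t*(t + 1/m) * CF_t / (1+y/m)^(m*t + 2):
  t = 0.5000: term = 1.365683
  t = 1.0000: term = 3.993225
  t = 1.5000: term = 7.784065
  t = 2.0000: term = 12.644680
  t = 2.5000: term = 18.486375
  t = 3.0000: term = 25.225073
  t = 3.5000: term = 32.781121
  t = 4.0000: term = 41.079099
  t = 4.5000: term = 50.047636
  t = 5.0000: term = 59.619232
  t = 5.5000: term = 69.730096
  t = 6.0000: term = 80.319976
  t = 6.5000: term = 91.332007
  t = 7.0000: term = 3584.494200
Convexity = (1/P) * sum = 4078.902470 / 104.063621 = 39.196238


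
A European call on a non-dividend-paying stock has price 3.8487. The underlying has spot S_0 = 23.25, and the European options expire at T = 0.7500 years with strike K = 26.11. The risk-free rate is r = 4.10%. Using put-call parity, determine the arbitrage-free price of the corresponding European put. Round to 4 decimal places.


Answer: Put price = 5.9180

Derivation:
Put-call parity: C - P = S_0 * exp(-qT) - K * exp(-rT).
S_0 * exp(-qT) = 23.2500 * 1.00000000 = 23.25000000
K * exp(-rT) = 26.1100 * 0.96971797 = 25.31933626
P = C - S*exp(-qT) + K*exp(-rT)
P = 3.8487 - 23.25000000 + 25.31933626 = 5.9180


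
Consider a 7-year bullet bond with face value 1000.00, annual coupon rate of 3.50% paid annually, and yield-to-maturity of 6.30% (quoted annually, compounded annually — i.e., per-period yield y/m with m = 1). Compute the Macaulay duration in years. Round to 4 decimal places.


Answer: Macaulay duration = 6.2582 years

Derivation:
Coupon per period c = face * coupon_rate / m = 35.000000
Periods per year m = 1; per-period yield y/m = 0.063000
Number of cashflows N = 7
Cashflows (t years, CF_t, discount factor 1/(1+y/m)^(m*t), PV):
  t = 1.0000: CF_t = 35.000000, DF = 0.940734, PV = 32.925682
  t = 2.0000: CF_t = 35.000000, DF = 0.884980, PV = 30.974301
  t = 3.0000: CF_t = 35.000000, DF = 0.832531, PV = 29.138571
  t = 4.0000: CF_t = 35.000000, DF = 0.783190, PV = 27.411638
  t = 5.0000: CF_t = 35.000000, DF = 0.736773, PV = 25.787054
  t = 6.0000: CF_t = 35.000000, DF = 0.693107, PV = 24.258752
  t = 7.0000: CF_t = 1035.000000, DF = 0.652029, PV = 674.850382
Price P = sum_t PV_t = 845.346380
Macaulay numerator sum_t t * PV_t:
  t * PV_t at t = 1.0000: 32.925682
  t * PV_t at t = 2.0000: 61.948602
  t * PV_t at t = 3.0000: 87.415713
  t * PV_t at t = 4.0000: 109.646552
  t * PV_t at t = 5.0000: 128.935268
  t * PV_t at t = 6.0000: 145.552513
  t * PV_t at t = 7.0000: 4723.952675
Macaulay duration D = (sum_t t * PV_t) / P = 5290.377004 / 845.346380 = 6.258236


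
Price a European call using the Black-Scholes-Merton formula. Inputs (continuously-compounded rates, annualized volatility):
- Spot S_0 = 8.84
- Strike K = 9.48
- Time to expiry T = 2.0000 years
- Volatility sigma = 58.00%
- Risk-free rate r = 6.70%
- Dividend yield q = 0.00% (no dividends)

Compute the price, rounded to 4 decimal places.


d1 = (ln(S/K) + (r - q + 0.5*sigma^2) * T) / (sigma * sqrt(T)) = 0.48827255
d2 = d1 - sigma * sqrt(T) = -0.33197132
exp(-rT) = 0.87459006; exp(-qT) = 1.00000000
C = S_0 * exp(-qT) * N(d1) - K * exp(-rT) * N(d2)
N(d1) = 0.68732160; N(d2) = 0.36995546
C = 8.8400 * 1.00000000 * 0.68732160 - 9.4800 * 0.87459006 * 0.36995546 = 3.0086

Answer: Price = 3.0086


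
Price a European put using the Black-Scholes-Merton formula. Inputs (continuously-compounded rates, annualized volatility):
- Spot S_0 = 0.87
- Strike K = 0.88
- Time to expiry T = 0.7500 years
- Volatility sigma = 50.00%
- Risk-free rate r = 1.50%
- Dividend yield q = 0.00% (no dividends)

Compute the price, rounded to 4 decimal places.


d1 = (ln(S/K) + (r - q + 0.5*sigma^2) * T) / (sigma * sqrt(T)) = 0.21609367
d2 = d1 - sigma * sqrt(T) = -0.21691903
exp(-rT) = 0.98881304; exp(-qT) = 1.00000000
P = K * exp(-rT) * N(-d2) - S_0 * exp(-qT) * N(-d1)
N(-d1) = 0.41445737; N(-d2) = 0.58586428
P = 0.8800 * 0.98881304 * 0.58586428 - 0.8700 * 1.00000000 * 0.41445737 = 0.1492

Answer: Price = 0.1492


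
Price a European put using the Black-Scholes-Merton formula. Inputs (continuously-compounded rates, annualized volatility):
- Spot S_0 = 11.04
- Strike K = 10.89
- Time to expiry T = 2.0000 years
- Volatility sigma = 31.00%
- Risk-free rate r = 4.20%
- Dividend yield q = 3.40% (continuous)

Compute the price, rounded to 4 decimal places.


d1 = (ln(S/K) + (r - q + 0.5*sigma^2) * T) / (sigma * sqrt(T)) = 0.28690311
d2 = d1 - sigma * sqrt(T) = -0.15150309
exp(-rT) = 0.91943126; exp(-qT) = 0.93426047
P = K * exp(-rT) * N(-d2) - S_0 * exp(-qT) * N(-d1)
N(-d1) = 0.38709325; N(-d2) = 0.56021056
P = 10.8900 * 0.91943126 * 0.56021056 - 11.0400 * 0.93426047 * 0.38709325 = 1.6166

Answer: Price = 1.6166


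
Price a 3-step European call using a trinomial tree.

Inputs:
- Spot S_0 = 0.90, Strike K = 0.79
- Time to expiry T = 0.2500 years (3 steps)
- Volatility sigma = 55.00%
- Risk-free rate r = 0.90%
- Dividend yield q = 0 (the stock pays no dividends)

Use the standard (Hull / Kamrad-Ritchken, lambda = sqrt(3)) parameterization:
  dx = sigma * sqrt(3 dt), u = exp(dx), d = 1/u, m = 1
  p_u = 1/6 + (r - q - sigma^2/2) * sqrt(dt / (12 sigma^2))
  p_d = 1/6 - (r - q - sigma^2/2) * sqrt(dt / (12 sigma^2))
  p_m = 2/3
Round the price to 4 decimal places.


dt = T/N = 0.083333; dx = sigma*sqrt(3*dt) = 0.275000
u = exp(dx) = 1.316531; d = 1/u = 0.759572
p_u = 0.145114, p_m = 0.666667, p_d = 0.188220
Discount per step: exp(-r*dt) = 0.999250
Stock lattice S(k, j) with j the centered position index:
  k=0: S(0,+0) = 0.9000
  k=1: S(1,-1) = 0.6836; S(1,+0) = 0.9000; S(1,+1) = 1.1849
  k=2: S(2,-2) = 0.5193; S(2,-1) = 0.6836; S(2,+0) = 0.9000; S(2,+1) = 1.1849; S(2,+2) = 1.5599
  k=3: S(3,-3) = 0.3944; S(3,-2) = 0.5193; S(3,-1) = 0.6836; S(3,+0) = 0.9000; S(3,+1) = 1.1849; S(3,+2) = 1.5599; S(3,+3) = 2.0537
Terminal payoffs V(N, j) = max(S_T - K, 0):
  V(3,-3) = 0.000000; V(3,-2) = 0.000000; V(3,-1) = 0.000000; V(3,+0) = 0.110000; V(3,+1) = 0.394878; V(3,+2) = 0.769928; V(3,+3) = 1.263693
Backward induction: V(k, j) = exp(-r*dt) * [p_u * V(k+1, j+1) + p_m * V(k+1, j) + p_d * V(k+1, j-1)]
  V(2,-2) = exp(-r*dt) * [p_u*0.000000 + p_m*0.000000 + p_d*0.000000] = 0.000000
  V(2,-1) = exp(-r*dt) * [p_u*0.110000 + p_m*0.000000 + p_d*0.000000] = 0.015951
  V(2,+0) = exp(-r*dt) * [p_u*0.394878 + p_m*0.110000 + p_d*0.000000] = 0.130538
  V(2,+1) = exp(-r*dt) * [p_u*0.769928 + p_m*0.394878 + p_d*0.110000] = 0.395386
  V(2,+2) = exp(-r*dt) * [p_u*1.263693 + p_m*0.769928 + p_d*0.394878] = 0.770410
  V(1,-1) = exp(-r*dt) * [p_u*0.130538 + p_m*0.015951 + p_d*0.000000] = 0.029554
  V(1,+0) = exp(-r*dt) * [p_u*0.395386 + p_m*0.130538 + p_d*0.015951] = 0.147293
  V(1,+1) = exp(-r*dt) * [p_u*0.770410 + p_m*0.395386 + p_d*0.130538] = 0.399658
  V(0,+0) = exp(-r*dt) * [p_u*0.399658 + p_m*0.147293 + p_d*0.029554] = 0.161632

Answer: Price = V(0,0) = 0.1616


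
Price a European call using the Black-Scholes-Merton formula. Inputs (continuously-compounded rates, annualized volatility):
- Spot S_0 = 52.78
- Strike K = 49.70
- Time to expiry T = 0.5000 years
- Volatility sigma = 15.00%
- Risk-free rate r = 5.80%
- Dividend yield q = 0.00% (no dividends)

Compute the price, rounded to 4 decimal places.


d1 = (ln(S/K) + (r - q + 0.5*sigma^2) * T) / (sigma * sqrt(T)) = 0.89333418
d2 = d1 - sigma * sqrt(T) = 0.78726816
exp(-rT) = 0.97141646; exp(-qT) = 1.00000000
C = S_0 * exp(-qT) * N(d1) - K * exp(-rT) * N(d2)
N(d1) = 0.81416088; N(d2) = 0.78443755
C = 52.7800 * 1.00000000 * 0.81416088 - 49.7000 * 0.97141646 * 0.78443755 = 5.0992

Answer: Price = 5.0992


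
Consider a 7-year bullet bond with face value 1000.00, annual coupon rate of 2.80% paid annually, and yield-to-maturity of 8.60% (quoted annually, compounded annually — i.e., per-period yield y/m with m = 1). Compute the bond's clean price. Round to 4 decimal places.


Answer: Price = 704.1292

Derivation:
Coupon per period c = face * coupon_rate / m = 28.000000
Periods per year m = 1; per-period yield y/m = 0.086000
Number of cashflows N = 7
Cashflows (t years, CF_t, discount factor 1/(1+y/m)^(m*t), PV):
  t = 1.0000: CF_t = 28.000000, DF = 0.920810, PV = 25.782689
  t = 2.0000: CF_t = 28.000000, DF = 0.847892, PV = 23.740966
  t = 3.0000: CF_t = 28.000000, DF = 0.780747, PV = 21.860926
  t = 4.0000: CF_t = 28.000000, DF = 0.718920, PV = 20.129766
  t = 5.0000: CF_t = 28.000000, DF = 0.661989, PV = 18.535696
  t = 6.0000: CF_t = 28.000000, DF = 0.609566, PV = 17.067860
  t = 7.0000: CF_t = 1028.000000, DF = 0.561295, PV = 577.011326
Price P = sum_t PV_t = 704.129229


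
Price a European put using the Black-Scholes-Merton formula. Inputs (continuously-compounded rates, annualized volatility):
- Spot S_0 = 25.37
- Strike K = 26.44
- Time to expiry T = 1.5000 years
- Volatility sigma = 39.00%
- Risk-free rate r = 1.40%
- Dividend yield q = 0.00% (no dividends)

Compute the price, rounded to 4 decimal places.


d1 = (ln(S/K) + (r - q + 0.5*sigma^2) * T) / (sigma * sqrt(T)) = 0.19630328
d2 = d1 - sigma * sqrt(T) = -0.28134722
exp(-rT) = 0.97921896; exp(-qT) = 1.00000000
P = K * exp(-rT) * N(-d2) - S_0 * exp(-qT) * N(-d1)
N(-d1) = 0.42218640; N(-d2) = 0.61077795
P = 26.4400 * 0.97921896 * 0.61077795 - 25.3700 * 1.00000000 * 0.42218640 = 5.1025

Answer: Price = 5.1025


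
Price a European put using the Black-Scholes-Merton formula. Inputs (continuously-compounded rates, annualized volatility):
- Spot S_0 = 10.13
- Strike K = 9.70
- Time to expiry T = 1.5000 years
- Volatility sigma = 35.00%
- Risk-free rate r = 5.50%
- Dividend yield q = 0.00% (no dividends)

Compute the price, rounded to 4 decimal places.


d1 = (ln(S/K) + (r - q + 0.5*sigma^2) * T) / (sigma * sqrt(T)) = 0.50797853
d2 = d1 - sigma * sqrt(T) = 0.07931782
exp(-rT) = 0.92081144; exp(-qT) = 1.00000000
P = K * exp(-rT) * N(-d2) - S_0 * exp(-qT) * N(-d1)
N(-d1) = 0.30573420; N(-d2) = 0.46838992
P = 9.7000 * 0.92081144 * 0.46838992 - 10.1300 * 1.00000000 * 0.30573420 = 1.0865

Answer: Price = 1.0865


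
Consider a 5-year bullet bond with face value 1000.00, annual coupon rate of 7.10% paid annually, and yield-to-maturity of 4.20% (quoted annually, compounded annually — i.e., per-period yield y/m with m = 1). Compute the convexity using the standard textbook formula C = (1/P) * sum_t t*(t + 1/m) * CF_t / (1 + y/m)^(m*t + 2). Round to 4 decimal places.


Coupon per period c = face * coupon_rate / m = 71.000000
Periods per year m = 1; per-period yield y/m = 0.042000
Number of cashflows N = 5
Cashflows (t years, CF_t, discount factor 1/(1+y/m)^(m*t), PV):
  t = 1.0000: CF_t = 71.000000, DF = 0.959693, PV = 68.138196
  t = 2.0000: CF_t = 71.000000, DF = 0.921010, PV = 65.391743
  t = 3.0000: CF_t = 71.000000, DF = 0.883887, PV = 62.755991
  t = 4.0000: CF_t = 71.000000, DF = 0.848260, PV = 60.226479
  t = 5.0000: CF_t = 1071.000000, DF = 0.814069, PV = 871.868277
Price P = sum_t PV_t = 1128.380685
Convexity numerator sum_t t*(t + 1/m) * CF_t / (1+y/m)^(m*t + 2):
  t = 1.0000: term = 125.511982
  t = 2.0000: term = 361.358873
  t = 3.0000: term = 693.587089
  t = 4.0000: term = 1109.384339
  t = 5.0000: term = 24089.994054
Convexity = (1/P) * sum = 26379.836336 / 1128.380685 = 23.378490

Answer: Convexity = 23.3785


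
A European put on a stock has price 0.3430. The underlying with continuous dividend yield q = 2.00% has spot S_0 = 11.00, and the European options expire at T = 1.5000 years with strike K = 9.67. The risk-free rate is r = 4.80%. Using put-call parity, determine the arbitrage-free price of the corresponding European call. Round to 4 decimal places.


Put-call parity: C - P = S_0 * exp(-qT) - K * exp(-rT).
S_0 * exp(-qT) = 11.0000 * 0.97044553 = 10.67490087
K * exp(-rT) = 9.6700 * 0.93053090 = 8.99823376
C = P + S*exp(-qT) - K*exp(-rT)
C = 0.3430 + 10.67490087 - 8.99823376 = 2.0197

Answer: Call price = 2.0197


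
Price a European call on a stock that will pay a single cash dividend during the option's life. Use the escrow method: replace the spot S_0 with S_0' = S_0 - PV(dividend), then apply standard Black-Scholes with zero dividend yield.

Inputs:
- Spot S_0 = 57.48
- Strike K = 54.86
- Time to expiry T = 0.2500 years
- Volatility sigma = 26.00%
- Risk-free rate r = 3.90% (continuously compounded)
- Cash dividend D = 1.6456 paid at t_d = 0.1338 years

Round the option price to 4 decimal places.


Answer: Price = 3.6761

Derivation:
PV(D) = D * exp(-r * t_d) = 1.6456 * 0.99479539 = 1.63703530
S_0' = S_0 - PV(D) = 57.4800 - 1.63703530 = 55.84296470
d1 = (ln(S_0'/K) + (r + sigma^2/2)*T) / (sigma*sqrt(T)) = 0.27660819
d2 = d1 - sigma*sqrt(T) = 0.14660819
exp(-rT) = 0.99029738
N(d1) = 0.60895951; N(d2) = 0.55827935
C = S_0' * N(d1) - K * exp(-rT) * N(d2) = 55.84296470 * 0.60895951 - 54.8600 * 0.99029738 * 0.55827935 = 3.6761


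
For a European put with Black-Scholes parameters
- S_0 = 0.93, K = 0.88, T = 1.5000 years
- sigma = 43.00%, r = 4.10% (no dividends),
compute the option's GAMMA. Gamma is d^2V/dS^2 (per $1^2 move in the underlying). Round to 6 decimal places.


d1 = 0.4850325379; d2 = -0.0416077568
phi(d1) = 0.3546702428; exp(-qT) = 1.0000000000; exp(-rT) = 0.9403529457
Gamma = exp(-qT) * phi(d1) / (S * sigma * sqrt(T)) = 1.0000000000 * 0.3546702428 / (0.9300 * 0.4300 * 1.2247448714) = 0.724149

Answer: Gamma = 0.724149


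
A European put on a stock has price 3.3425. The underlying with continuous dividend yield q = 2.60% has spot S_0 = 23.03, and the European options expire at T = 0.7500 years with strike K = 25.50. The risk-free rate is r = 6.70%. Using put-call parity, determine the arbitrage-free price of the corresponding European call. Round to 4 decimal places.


Put-call parity: C - P = S_0 * exp(-qT) - K * exp(-rT).
S_0 * exp(-qT) = 23.0300 * 0.98068890 = 22.58526526
K * exp(-rT) = 25.5000 * 0.95099165 = 24.25028700
C = P + S*exp(-qT) - K*exp(-rT)
C = 3.3425 + 22.58526526 - 24.25028700 = 1.6775

Answer: Call price = 1.6775


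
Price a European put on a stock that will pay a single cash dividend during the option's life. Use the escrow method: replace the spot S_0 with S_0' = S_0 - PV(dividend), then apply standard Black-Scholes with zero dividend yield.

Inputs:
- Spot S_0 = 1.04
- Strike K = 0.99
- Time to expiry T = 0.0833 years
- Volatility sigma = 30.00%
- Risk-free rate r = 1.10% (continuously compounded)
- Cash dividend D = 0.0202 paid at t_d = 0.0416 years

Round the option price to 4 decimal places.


PV(D) = D * exp(-r * t_d) = 0.0202 * 0.99954250 = 0.02019076
S_0' = S_0 - PV(D) = 1.0400 - 0.02019076 = 1.01980924
d1 = (ln(S_0'/K) + (r + sigma^2/2)*T) / (sigma*sqrt(T)) = 0.39649640
d2 = d1 - sigma*sqrt(T) = 0.30991118
exp(-rT) = 0.99908412
N(-d1) = 0.34586943; N(-d2) = 0.37831425
P = K * exp(-rT) * N(-d2) - S_0' * N(-d1) = 0.9900 * 0.99908412 * 0.37831425 - 1.01980924 * 0.34586943 = 0.0215

Answer: Price = 0.0215


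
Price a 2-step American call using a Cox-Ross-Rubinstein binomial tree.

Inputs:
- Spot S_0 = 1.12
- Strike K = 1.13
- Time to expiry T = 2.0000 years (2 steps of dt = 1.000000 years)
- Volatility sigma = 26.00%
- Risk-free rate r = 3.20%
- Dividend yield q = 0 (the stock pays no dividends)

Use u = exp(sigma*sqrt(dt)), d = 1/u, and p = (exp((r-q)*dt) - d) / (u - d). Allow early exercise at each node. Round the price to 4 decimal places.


Answer: Price = V(0,0) = 0.1748

Derivation:
dt = T/N = 1.000000
u = exp(sigma*sqrt(dt)) = 1.296930; d = 1/u = 0.771052
p = (exp((r-q)*dt) - d) / (u - d) = 0.497198
Discount per step: exp(-r*dt) = 0.968507
Stock lattice S(k, i) with i counting down-moves:
  k=0: S(0,0) = 1.1200
  k=1: S(1,0) = 1.4526; S(1,1) = 0.8636
  k=2: S(2,0) = 1.8839; S(2,1) = 1.1200; S(2,2) = 0.6659
Terminal payoffs V(N, i) = max(S_T - K, 0):
  V(2,0) = 0.753871; V(2,1) = 0.000000; V(2,2) = 0.000000
Backward induction: V(k, i) = exp(-r*dt) * [p * V(k+1, i) + (1-p) * V(k+1, i+1)]; then take max(V_cont, immediate exercise) for American.
  V(1,0) = exp(-r*dt) * [p*0.753871 + (1-p)*0.000000] = 0.363019; exercise = 0.322562; V(1,0) = max -> 0.363019
  V(1,1) = exp(-r*dt) * [p*0.000000 + (1-p)*0.000000] = 0.000000; exercise = 0.000000; V(1,1) = max -> 0.000000
  V(0,0) = exp(-r*dt) * [p*0.363019 + (1-p)*0.000000] = 0.174808; exercise = 0.000000; V(0,0) = max -> 0.174808


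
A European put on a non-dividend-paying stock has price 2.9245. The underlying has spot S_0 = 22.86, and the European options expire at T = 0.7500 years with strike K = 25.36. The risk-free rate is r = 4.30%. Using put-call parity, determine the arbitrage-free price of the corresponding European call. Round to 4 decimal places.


Answer: Call price = 1.2293

Derivation:
Put-call parity: C - P = S_0 * exp(-qT) - K * exp(-rT).
S_0 * exp(-qT) = 22.8600 * 1.00000000 = 22.86000000
K * exp(-rT) = 25.3600 * 0.96826449 = 24.55518736
C = P + S*exp(-qT) - K*exp(-rT)
C = 2.9245 + 22.86000000 - 24.55518736 = 1.2293
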